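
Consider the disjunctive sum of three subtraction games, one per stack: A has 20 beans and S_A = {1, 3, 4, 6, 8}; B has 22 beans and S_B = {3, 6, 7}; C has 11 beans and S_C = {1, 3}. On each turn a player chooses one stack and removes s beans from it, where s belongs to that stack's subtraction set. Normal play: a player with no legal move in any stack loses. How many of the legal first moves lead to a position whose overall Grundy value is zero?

Stack A, S = {1, 3, 4, 6, 8}:
G(0) = 0
G(1) = mex{0} = 1
G(2) = mex{1} = 0
G(3) = mex{0,0} = 1
G(4) = mex{1,1,0} = 2
G(5) = mex{2,0,1} = 3
G(6) = mex{3,1,0,0} = 2
G(7) = mex{2,2,1,1} = 0
G(8) = mex{0,3,2,0,0} = 1
G(9) = mex{1,2,3,1,1} = 0
G(10) = mex{0,0,2,2,0} = 1
G(11) = mex{1,1,0,3,1} = 2
G(12) = mex{2,0,1,2,2} = 3
G(13) = mex{3,1,0,0,3} = 2
G(14) = mex{2,2,1,1,2} = 0
G(15) = mex{0,3,2,0,0} = 1
G(16) = mex{1,2,3,1,1} = 0
G(17) = mex{0,0,2,2,0} = 1
G(18) = mex{1,1,0,3,1} = 2
G(19) = mex{2,0,1,2,2} = 3
G(20) = mex{3,1,0,0,3} = 2
G_A(20) = 2.
Stack B, S = {3, 6, 7}:
n :  0  1  2  3  4  5  6  7  8  9 10 11 12 13 14 15 16 17 18 19 20 21 22
G :  0  0  0  1  1  1  2  2  2  3  0  0  0  1  1  1  2  2  2  3  0  0  0
G_B(22) = 0.
Stack C, S = {1, 3}:
n :  0  1  2  3  4  5  6  7  8  9 10 11
G :  0  1  0  1  0  1  0  1  0  1  0  1
G_C(11) = 1.
Combined Grundy value = 2 ⊕ 0 ⊕ 1 = 3.
A winning move leaves total XOR = 0, i.e. changes one component's Grundy value g to g ⊕ X where X is the current total.
Stack A: need g' = 2⊕3 = 1. Options: 20−1→G=3, 20−3→G=1, 20−4→G=0, 20−6→G=0, 20−8→G=3. Hits: 1.
Stack B: need g' = 0⊕3 = 3. Options: 22−3→G=3, 22−6→G=2, 22−7→G=1. Hits: 1.
Stack C: need g' = 1⊕3 = 2. Options: 11−1→G=0, 11−3→G=0. Hits: 0.

2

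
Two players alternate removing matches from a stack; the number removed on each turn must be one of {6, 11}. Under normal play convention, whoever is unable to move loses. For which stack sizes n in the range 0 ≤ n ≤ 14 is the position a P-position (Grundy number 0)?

0, 1, 2, 3, 4, 5

G(0) = 0
G(1) = mex{} = 0
G(2) = mex{} = 0
G(3) = mex{} = 0
G(4) = mex{} = 0
G(5) = mex{} = 0
G(6) = mex{0} = 1
G(7) = mex{0} = 1
G(8) = mex{0} = 1
G(9) = mex{0} = 1
G(10) = mex{0} = 1
G(11) = mex{0,0} = 1
G(12) = mex{1,0} = 2
G(13) = mex{1,0} = 2
G(14) = mex{1,0} = 2
P-positions are exactly the n with G(n) = 0.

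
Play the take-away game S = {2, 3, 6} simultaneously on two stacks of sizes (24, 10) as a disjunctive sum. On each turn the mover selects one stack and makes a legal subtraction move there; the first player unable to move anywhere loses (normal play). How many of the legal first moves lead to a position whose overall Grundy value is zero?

1

All stacks use S = {2, 3, 6}:
n :  0  1  2  3  4  5  6  7  8  9 10 11 12 13 14 15 16 17 18 19 20 21 22 23 24
G :  0  0  1  1  2  0  3  1  2  0  0  1  1  2  0  3  1  2  0  0  1  1  2  0  3
Stack A: G(24) = 3.
Stack B: G(10) = 0.
Combined Grundy value = 3 ⊕ 0 = 3.
A winning move leaves total XOR = 0, i.e. changes one component's Grundy value g to g ⊕ X where X is the current total.
Stack A: need g' = 3⊕3 = 0. Options: 24−2→G=2, 24−3→G=1, 24−6→G=0. Hits: 1.
Stack B: need g' = 0⊕3 = 3. Options: 10−2→G=2, 10−3→G=1, 10−6→G=2. Hits: 0.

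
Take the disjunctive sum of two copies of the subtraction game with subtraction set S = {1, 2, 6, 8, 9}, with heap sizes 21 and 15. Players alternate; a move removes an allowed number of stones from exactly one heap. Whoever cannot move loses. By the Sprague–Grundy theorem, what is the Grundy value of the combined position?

1

All heaps use S = {1, 2, 6, 8, 9}:
n :  0  1  2  3  4  5  6  7  8  9 10 11 12 13 14 15 16 17 18 19 20 21
G :  0  1  2  0  1  2  3  0  1  2  0  1  2  3  0  1  2  0  1  2  3  0
Heap A: G(21) = 0.
Heap B: G(15) = 1.
Combined Grundy value = 0 ⊕ 1 = 1.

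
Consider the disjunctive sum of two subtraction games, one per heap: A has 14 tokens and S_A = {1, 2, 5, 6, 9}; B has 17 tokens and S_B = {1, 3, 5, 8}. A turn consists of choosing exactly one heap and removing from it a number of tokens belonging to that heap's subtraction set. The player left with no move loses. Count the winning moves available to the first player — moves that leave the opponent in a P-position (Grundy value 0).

0

Heap A, S = {1, 2, 5, 6, 9}:
n :  0  1  2  3  4  5  6  7  8  9 10 11 12 13 14
G :  0  1  2  0  1  2  3  0  1  2  0  1  2  3  0
G_A(14) = 0.
Heap B, S = {1, 3, 5, 8}:
G(0) = 0
G(1) = mex{0} = 1
G(2) = mex{1} = 0
G(3) = mex{0,0} = 1
G(4) = mex{1,1} = 0
G(5) = mex{0,0,0} = 1
G(6) = mex{1,1,1} = 0
G(7) = mex{0,0,0} = 1
G(8) = mex{1,1,1,0} = 2
G(9) = mex{2,0,0,1} = 3
G(10) = mex{3,1,1,0} = 2
G(11) = mex{2,2,0,1} = 3
G(12) = mex{3,3,1,0} = 2
G(13) = mex{2,2,2,1} = 0
G(14) = mex{0,3,3,0} = 1
G(15) = mex{1,2,2,1} = 0
G(16) = mex{0,0,3,2} = 1
G(17) = mex{1,1,2,3} = 0
G_B(17) = 0.
Combined Grundy value = 0 ⊕ 0 = 0.
A winning move leaves total XOR = 0, i.e. changes one component's Grundy value g to g ⊕ X where X is the current total.
Heap A: target g' = 0⊕0 = 0, but every legal move changes the Grundy value (mex property), so 0 moves.
Heap B: target g' = 0⊕0 = 0, but every legal move changes the Grundy value (mex property), so 0 moves.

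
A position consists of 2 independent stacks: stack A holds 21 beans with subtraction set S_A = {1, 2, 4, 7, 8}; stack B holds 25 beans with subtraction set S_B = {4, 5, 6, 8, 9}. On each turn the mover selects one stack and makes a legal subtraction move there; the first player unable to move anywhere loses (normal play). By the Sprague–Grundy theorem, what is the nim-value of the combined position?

Stack A, S = {1, 2, 4, 7, 8}:
G(0) = 0
G(1) = mex{0} = 1
G(2) = mex{1,0} = 2
G(3) = mex{2,1} = 0
G(4) = mex{0,2,0} = 1
G(5) = mex{1,0,1} = 2
G(6) = mex{2,1,2} = 0
G(7) = mex{0,2,0,0} = 1
G(8) = mex{1,0,1,1,0} = 2
G(9) = mex{2,1,2,2,1} = 0
G(10) = mex{0,2,0,0,2} = 1
G(11) = mex{1,0,1,1,0} = 2
G(12) = mex{2,1,2,2,1} = 0
G(13) = mex{0,2,0,0,2} = 1
G(14) = mex{1,0,1,1,0} = 2
G(15) = mex{2,1,2,2,1} = 0
G(16) = mex{0,2,0,0,2} = 1
G(17) = mex{1,0,1,1,0} = 2
G(18) = mex{2,1,2,2,1} = 0
G(19) = mex{0,2,0,0,2} = 1
G(20) = mex{1,0,1,1,0} = 2
G(21) = mex{2,1,2,2,1} = 0
G_A(21) = 0.
Stack B, S = {4, 5, 6, 8, 9}:
G(0) = 0
G(1) = mex{} = 0
G(2) = mex{} = 0
G(3) = mex{} = 0
G(4) = mex{0} = 1
G(5) = mex{0,0} = 1
G(6) = mex{0,0,0} = 1
G(7) = mex{0,0,0} = 1
G(8) = mex{1,0,0,0} = 2
G(9) = mex{1,1,0,0,0} = 2
G(10) = mex{1,1,1,0,0} = 2
G(11) = mex{1,1,1,0,0} = 2
G(12) = mex{2,1,1,1,0} = 3
G(13) = mex{2,2,1,1,1} = 0
G(14) = mex{2,2,2,1,1} = 0
G(15) = mex{2,2,2,1,1} = 0
G(16) = mex{3,2,2,2,1} = 0
G(17) = mex{0,3,2,2,2} = 1
G(18) = mex{0,0,3,2,2} = 1
G(19) = mex{0,0,0,2,2} = 1
G(20) = mex{0,0,0,3,2} = 1
G(21) = mex{1,0,0,0,3} = 2
G(22) = mex{1,1,0,0,0} = 2
G(23) = mex{1,1,1,0,0} = 2
G(24) = mex{1,1,1,0,0} = 2
G(25) = mex{2,1,1,1,0} = 3
G_B(25) = 3.
Combined Grundy value = 0 ⊕ 3 = 3.

3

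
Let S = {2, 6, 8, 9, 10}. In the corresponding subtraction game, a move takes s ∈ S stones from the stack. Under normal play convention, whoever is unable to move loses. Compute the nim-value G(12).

2

n :  0  1  2  3  4  5  6  7  8  9 10 11 12
G :  0  0  1  1  0  0  1  1  2  2  3  3  2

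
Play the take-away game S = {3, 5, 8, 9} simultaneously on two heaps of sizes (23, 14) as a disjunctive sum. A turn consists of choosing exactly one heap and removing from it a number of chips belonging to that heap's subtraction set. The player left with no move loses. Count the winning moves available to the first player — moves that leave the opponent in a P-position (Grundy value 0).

3

All heaps use S = {3, 5, 8, 9}:
G(0) = 0
G(1) = mex{} = 0
G(2) = mex{} = 0
G(3) = mex{0} = 1
G(4) = mex{0} = 1
G(5) = mex{0,0} = 1
G(6) = mex{1,0} = 2
G(7) = mex{1,0} = 2
G(8) = mex{1,1,0} = 2
G(9) = mex{2,1,0,0} = 3
G(10) = mex{2,1,0,0} = 3
G(11) = mex{2,2,1,0} = 3
G(12) = mex{3,2,1,1} = 0
G(13) = mex{3,2,1,1} = 0
G(14) = mex{3,3,2,1} = 0
G(15) = mex{0,3,2,2} = 1
G(16) = mex{0,3,2,2} = 1
G(17) = mex{0,0,3,2} = 1
G(18) = mex{1,0,3,3} = 2
G(19) = mex{1,0,3,3} = 2
G(20) = mex{1,1,0,3} = 2
G(21) = mex{2,1,0,0} = 3
G(22) = mex{2,1,0,0} = 3
G(23) = mex{2,2,1,0} = 3
Heap A: G(23) = 3.
Heap B: G(14) = 0.
Combined Grundy value = 3 ⊕ 0 = 3.
A winning move leaves total XOR = 0, i.e. changes one component's Grundy value g to g ⊕ X where X is the current total.
Heap A: need g' = 3⊕3 = 0. Options: 23−3→G=2, 23−5→G=2, 23−8→G=1, 23−9→G=0. Hits: 1.
Heap B: need g' = 0⊕3 = 3. Options: 14−3→G=3, 14−5→G=3, 14−8→G=2, 14−9→G=1. Hits: 2.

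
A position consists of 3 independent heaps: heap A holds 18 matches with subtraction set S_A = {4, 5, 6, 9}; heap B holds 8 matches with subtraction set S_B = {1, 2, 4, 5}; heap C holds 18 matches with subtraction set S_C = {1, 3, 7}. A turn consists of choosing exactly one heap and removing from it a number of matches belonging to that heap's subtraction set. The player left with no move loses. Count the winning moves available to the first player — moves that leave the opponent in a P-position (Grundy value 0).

Heap A, S = {4, 5, 6, 9}:
n :  0  1  2  3  4  5  6  7  8  9 10 11 12 13 14 15 16 17 18
G :  0  0  0  0  1  1  1  1  2  2  2  2  3  0  0  0  0  1  1
G_A(18) = 1.
Heap B, S = {1, 2, 4, 5}:
G(0) = 0
G(1) = mex{0} = 1
G(2) = mex{1,0} = 2
G(3) = mex{2,1} = 0
G(4) = mex{0,2,0} = 1
G(5) = mex{1,0,1,0} = 2
G(6) = mex{2,1,2,1} = 0
G(7) = mex{0,2,0,2} = 1
G(8) = mex{1,0,1,0} = 2
G_B(8) = 2.
Heap C, S = {1, 3, 7}:
G(0) = 0
G(1) = mex{0} = 1
G(2) = mex{1} = 0
G(3) = mex{0,0} = 1
G(4) = mex{1,1} = 0
G(5) = mex{0,0} = 1
G(6) = mex{1,1} = 0
G(7) = mex{0,0,0} = 1
G(8) = mex{1,1,1} = 0
G(9) = mex{0,0,0} = 1
G(10) = mex{1,1,1} = 0
G(11) = mex{0,0,0} = 1
G(12) = mex{1,1,1} = 0
G(13) = mex{0,0,0} = 1
G(14) = mex{1,1,1} = 0
G(15) = mex{0,0,0} = 1
G(16) = mex{1,1,1} = 0
G(17) = mex{0,0,0} = 1
G(18) = mex{1,1,1} = 0
G_C(18) = 0.
Combined Grundy value = 1 ⊕ 2 ⊕ 0 = 3.
A winning move leaves total XOR = 0, i.e. changes one component's Grundy value g to g ⊕ X where X is the current total.
Heap A: need g' = 1⊕3 = 2. Options: 18−4→G=0, 18−5→G=0, 18−6→G=3, 18−9→G=2. Hits: 1.
Heap B: need g' = 2⊕3 = 1. Options: 8−1→G=1, 8−2→G=0, 8−4→G=1, 8−5→G=0. Hits: 2.
Heap C: need g' = 0⊕3 = 3. Options: 18−1→G=1, 18−3→G=1, 18−7→G=1. Hits: 0.

3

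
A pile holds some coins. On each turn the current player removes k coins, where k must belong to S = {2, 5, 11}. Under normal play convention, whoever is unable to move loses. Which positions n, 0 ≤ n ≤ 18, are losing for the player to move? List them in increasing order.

G(0) = 0
G(1) = mex{} = 0
G(2) = mex{0} = 1
G(3) = mex{0} = 1
G(4) = mex{1} = 0
G(5) = mex{1,0} = 2
G(6) = mex{0,0} = 1
G(7) = mex{2,1} = 0
G(8) = mex{1,1} = 0
G(9) = mex{0,0} = 1
G(10) = mex{0,2} = 1
G(11) = mex{1,1,0} = 2
G(12) = mex{1,0,0} = 2
G(13) = mex{2,0,1} = 3
G(14) = mex{2,1,1} = 0
G(15) = mex{3,1,0} = 2
G(16) = mex{0,2,2} = 1
G(17) = mex{2,2,1} = 0
G(18) = mex{1,3,0} = 2
P-positions are exactly the n with G(n) = 0.

0, 1, 4, 7, 8, 14, 17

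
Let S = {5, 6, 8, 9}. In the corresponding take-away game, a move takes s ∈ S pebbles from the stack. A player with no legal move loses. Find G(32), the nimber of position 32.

n :  0  1  2  3  4  5  6  7  8  9 10 11 12 13 14 15 16 17 18 19 20 21 22 23 24 25 26 27 28 29 30 31 32
G :  0  0  0  0  0  1  1  1  1  1  2  2  2  2  0  0  0  0  0  1  1  1  1  1  2  2  2  2  0  0  0  0  0

0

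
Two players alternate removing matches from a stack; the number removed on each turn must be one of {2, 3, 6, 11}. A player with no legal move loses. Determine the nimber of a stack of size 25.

n :  0  1  2  3  4  5  6  7  8  9 10 11 12 13 14 15 16 17 18 19 20 21 22 23 24 25
G :  0  0  1  1  2  0  3  1  2  0  0  1  1  2  0  3  1  2  0  0  1  1  2  0  3  1

1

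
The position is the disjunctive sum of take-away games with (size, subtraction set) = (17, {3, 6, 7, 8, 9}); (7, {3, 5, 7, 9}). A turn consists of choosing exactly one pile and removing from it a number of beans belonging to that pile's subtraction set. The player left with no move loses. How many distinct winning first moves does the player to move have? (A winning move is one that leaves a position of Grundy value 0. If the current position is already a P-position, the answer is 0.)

Pile A, S = {3, 6, 7, 8, 9}:
n :  0  1  2  3  4  5  6  7  8  9 10 11 12 13 14 15 16 17
G :  0  0  0  1  1  1  2  2  2  3  3  3  0  0  0  1  1  1
G_A(17) = 1.
Pile B, S = {3, 5, 7, 9}:
G(0) = 0
G(1) = mex{} = 0
G(2) = mex{} = 0
G(3) = mex{0} = 1
G(4) = mex{0} = 1
G(5) = mex{0,0} = 1
G(6) = mex{1,0} = 2
G(7) = mex{1,0,0} = 2
G_B(7) = 2.
Combined Grundy value = 1 ⊕ 2 = 3.
A winning move leaves total XOR = 0, i.e. changes one component's Grundy value g to g ⊕ X where X is the current total.
Pile A: need g' = 1⊕3 = 2. Options: 17−3→G=0, 17−6→G=3, 17−7→G=3, 17−8→G=3, 17−9→G=2. Hits: 1.
Pile B: need g' = 2⊕3 = 1. Options: 7−3→G=1, 7−5→G=0, 7−7→G=0. Hits: 1.

2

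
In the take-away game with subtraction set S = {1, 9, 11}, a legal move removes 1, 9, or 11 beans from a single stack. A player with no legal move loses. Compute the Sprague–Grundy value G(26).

0

G(0) = 0
G(1) = mex{0} = 1
G(2) = mex{1} = 0
G(3) = mex{0} = 1
G(4) = mex{1} = 0
G(5) = mex{0} = 1
G(6) = mex{1} = 0
G(7) = mex{0} = 1
G(8) = mex{1} = 0
G(9) = mex{0,0} = 1
G(10) = mex{1,1} = 0
G(11) = mex{0,0,0} = 1
G(12) = mex{1,1,1} = 0
G(13) = mex{0,0,0} = 1
G(14) = mex{1,1,1} = 0
G(15) = mex{0,0,0} = 1
G(16) = mex{1,1,1} = 0
G(17) = mex{0,0,0} = 1
G(18) = mex{1,1,1} = 0
G(19) = mex{0,0,0} = 1
G(20) = mex{1,1,1} = 0
G(21) = mex{0,0,0} = 1
G(22) = mex{1,1,1} = 0
G(23) = mex{0,0,0} = 1
G(24) = mex{1,1,1} = 0
G(25) = mex{0,0,0} = 1
G(26) = mex{1,1,1} = 0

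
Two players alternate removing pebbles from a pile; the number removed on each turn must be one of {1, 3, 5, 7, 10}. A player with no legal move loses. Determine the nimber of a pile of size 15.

3

G(0) = 0
G(1) = mex{0} = 1
G(2) = mex{1} = 0
G(3) = mex{0,0} = 1
G(4) = mex{1,1} = 0
G(5) = mex{0,0,0} = 1
G(6) = mex{1,1,1} = 0
G(7) = mex{0,0,0,0} = 1
G(8) = mex{1,1,1,1} = 0
G(9) = mex{0,0,0,0} = 1
G(10) = mex{1,1,1,1,0} = 2
G(11) = mex{2,0,0,0,1} = 3
G(12) = mex{3,1,1,1,0} = 2
G(13) = mex{2,2,0,0,1} = 3
G(14) = mex{3,3,1,1,0} = 2
G(15) = mex{2,2,2,0,1} = 3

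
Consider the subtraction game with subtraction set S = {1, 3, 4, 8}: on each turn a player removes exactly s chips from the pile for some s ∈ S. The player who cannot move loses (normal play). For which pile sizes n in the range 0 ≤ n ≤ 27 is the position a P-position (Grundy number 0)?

0, 2, 7, 9, 14, 16, 21, 23

G(0) = 0
G(1) = mex{0} = 1
G(2) = mex{1} = 0
G(3) = mex{0,0} = 1
G(4) = mex{1,1,0} = 2
G(5) = mex{2,0,1} = 3
G(6) = mex{3,1,0} = 2
G(7) = mex{2,2,1} = 0
G(8) = mex{0,3,2,0} = 1
G(9) = mex{1,2,3,1} = 0
G(10) = mex{0,0,2,0} = 1
G(11) = mex{1,1,0,1} = 2
G(12) = mex{2,0,1,2} = 3
G(13) = mex{3,1,0,3} = 2
G(14) = mex{2,2,1,2} = 0
G(15) = mex{0,3,2,0} = 1
G(16) = mex{1,2,3,1} = 0
G(17) = mex{0,0,2,0} = 1
G(18) = mex{1,1,0,1} = 2
G(19) = mex{2,0,1,2} = 3
G(20) = mex{3,1,0,3} = 2
G(21) = mex{2,2,1,2} = 0
G(22) = mex{0,3,2,0} = 1
G(23) = mex{1,2,3,1} = 0
G(24) = mex{0,0,2,0} = 1
G(25) = mex{1,1,0,1} = 2
G(26) = mex{2,0,1,2} = 3
G(27) = mex{3,1,0,3} = 2
P-positions are exactly the n with G(n) = 0.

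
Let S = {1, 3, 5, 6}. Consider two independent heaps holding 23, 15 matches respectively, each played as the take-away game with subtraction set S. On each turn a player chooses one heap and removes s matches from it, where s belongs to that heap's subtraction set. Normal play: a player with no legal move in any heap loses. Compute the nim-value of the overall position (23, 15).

1

All heaps use S = {1, 3, 5, 6}:
n :  0  1  2  3  4  5  6  7  8  9 10 11 12 13 14 15 16 17 18 19 20 21 22 23
G :  0  1  0  1  0  1  2  3  2  3  2  0  1  0  1  0  1  2  3  2  3  2  0  1
Heap A: G(23) = 1.
Heap B: G(15) = 0.
Combined Grundy value = 1 ⊕ 0 = 1.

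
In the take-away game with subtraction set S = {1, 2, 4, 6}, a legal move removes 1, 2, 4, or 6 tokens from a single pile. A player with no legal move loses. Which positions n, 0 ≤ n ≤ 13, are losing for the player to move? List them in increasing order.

0, 3, 8, 11

G(0) = 0
G(1) = mex{0} = 1
G(2) = mex{1,0} = 2
G(3) = mex{2,1} = 0
G(4) = mex{0,2,0} = 1
G(5) = mex{1,0,1} = 2
G(6) = mex{2,1,2,0} = 3
G(7) = mex{3,2,0,1} = 4
G(8) = mex{4,3,1,2} = 0
G(9) = mex{0,4,2,0} = 1
G(10) = mex{1,0,3,1} = 2
G(11) = mex{2,1,4,2} = 0
G(12) = mex{0,2,0,3} = 1
G(13) = mex{1,0,1,4} = 2
P-positions are exactly the n with G(n) = 0.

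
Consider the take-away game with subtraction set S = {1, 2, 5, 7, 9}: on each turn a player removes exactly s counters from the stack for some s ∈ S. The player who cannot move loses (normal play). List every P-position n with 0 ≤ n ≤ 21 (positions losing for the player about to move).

0, 3, 6, 14, 17, 20

n :  0  1  2  3  4  5  6  7  8  9 10 11 12 13 14 15 16 17 18 19 20 21
G :  0  1  2  0  1  2  0  1  2  3  4  5  3  4  0  1  2  0  1  2  0  1
P-positions are exactly the n with G(n) = 0.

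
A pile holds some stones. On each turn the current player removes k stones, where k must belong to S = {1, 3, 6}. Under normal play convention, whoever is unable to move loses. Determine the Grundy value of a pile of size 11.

n :  0  1  2  3  4  5  6  7  8  9 10 11
G :  0  1  0  1  0  1  2  3  2  0  1  0

0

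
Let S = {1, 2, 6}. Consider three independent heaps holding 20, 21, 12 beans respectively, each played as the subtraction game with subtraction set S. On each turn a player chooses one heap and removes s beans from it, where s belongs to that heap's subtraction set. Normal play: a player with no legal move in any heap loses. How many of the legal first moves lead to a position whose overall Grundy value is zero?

3

All heaps use S = {1, 2, 6}:
G(0) = 0
G(1) = mex{0} = 1
G(2) = mex{1,0} = 2
G(3) = mex{2,1} = 0
G(4) = mex{0,2} = 1
G(5) = mex{1,0} = 2
G(6) = mex{2,1,0} = 3
G(7) = mex{3,2,1} = 0
G(8) = mex{0,3,2} = 1
G(9) = mex{1,0,0} = 2
G(10) = mex{2,1,1} = 0
G(11) = mex{0,2,2} = 1
G(12) = mex{1,0,3} = 2
G(13) = mex{2,1,0} = 3
G(14) = mex{3,2,1} = 0
G(15) = mex{0,3,2} = 1
G(16) = mex{1,0,0} = 2
G(17) = mex{2,1,1} = 0
G(18) = mex{0,2,2} = 1
G(19) = mex{1,0,3} = 2
G(20) = mex{2,1,0} = 3
G(21) = mex{3,2,1} = 0
Heap A: G(20) = 3.
Heap B: G(21) = 0.
Heap C: G(12) = 2.
Combined Grundy value = 3 ⊕ 0 ⊕ 2 = 1.
A winning move leaves total XOR = 0, i.e. changes one component's Grundy value g to g ⊕ X where X is the current total.
Heap A: need g' = 3⊕1 = 2. Options: 20−1→G=2, 20−2→G=1, 20−6→G=0. Hits: 1.
Heap B: need g' = 0⊕1 = 1. Options: 21−1→G=3, 21−2→G=2, 21−6→G=1. Hits: 1.
Heap C: need g' = 2⊕1 = 3. Options: 12−1→G=1, 12−2→G=0, 12−6→G=3. Hits: 1.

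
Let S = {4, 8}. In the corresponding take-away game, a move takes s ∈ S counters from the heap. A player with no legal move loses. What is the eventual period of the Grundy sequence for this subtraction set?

G(0) = 0
G(1) = mex{} = 0
G(2) = mex{} = 0
G(3) = mex{} = 0
G(4) = mex{0} = 1
G(5) = mex{0} = 1
G(6) = mex{0} = 1
G(7) = mex{0} = 1
G(8) = mex{1,0} = 2
G(9) = mex{1,0} = 2
G(10) = mex{1,0} = 2
G(11) = mex{1,0} = 2
G(12) = mex{2,1} = 0
G(13) = mex{2,1} = 0
G(14) = mex{2,1} = 0
G(15) = mex{2,1} = 0
G(16) = mex{0,2} = 1
G(17) = mex{0,2} = 1
G(18) = mex{0,2} = 1
G(19) = mex{0,2} = 1
G(20) = mex{1,0} = 2
G(21) = mex{1,0} = 2
G(22) = mex{1,0} = 2
G(23) = mex{1,0} = 2
G(24) = mex{2,1} = 0
G(25) = mex{2,1} = 0
G(n+12) = G(n) holds for n = 0,…,7 (a full window of length max(S) = 8), so the sequence is purely periodic with period 12.

12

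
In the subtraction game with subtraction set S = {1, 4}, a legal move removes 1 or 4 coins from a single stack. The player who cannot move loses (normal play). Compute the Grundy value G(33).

n :  0  1  2  3  4  5  6  7  8  9 10 11 12 13 14 15 16 17 18 19 20 21 22 23 24 25 26 27 28 29 30 31 32 33
G :  0  1  0  1  2  0  1  0  1  2  0  1  0  1  2  0  1  0  1  2  0  1  0  1  2  0  1  0  1  2  0  1  0  1

1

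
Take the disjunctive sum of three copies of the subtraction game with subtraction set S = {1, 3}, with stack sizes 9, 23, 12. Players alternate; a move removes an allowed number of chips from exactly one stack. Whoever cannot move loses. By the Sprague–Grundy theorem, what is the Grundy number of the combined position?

All stacks use S = {1, 3}:
G(0) = 0
G(1) = mex{0} = 1
G(2) = mex{1} = 0
G(3) = mex{0,0} = 1
G(4) = mex{1,1} = 0
G(5) = mex{0,0} = 1
G(6) = mex{1,1} = 0
G(7) = mex{0,0} = 1
G(8) = mex{1,1} = 0
G(9) = mex{0,0} = 1
G(10) = mex{1,1} = 0
G(11) = mex{0,0} = 1
G(12) = mex{1,1} = 0
G(13) = mex{0,0} = 1
G(14) = mex{1,1} = 0
G(15) = mex{0,0} = 1
G(16) = mex{1,1} = 0
G(17) = mex{0,0} = 1
G(18) = mex{1,1} = 0
G(19) = mex{0,0} = 1
G(20) = mex{1,1} = 0
G(21) = mex{0,0} = 1
G(22) = mex{1,1} = 0
G(23) = mex{0,0} = 1
Stack A: G(9) = 1.
Stack B: G(23) = 1.
Stack C: G(12) = 0.
Combined Grundy value = 1 ⊕ 1 ⊕ 0 = 0.

0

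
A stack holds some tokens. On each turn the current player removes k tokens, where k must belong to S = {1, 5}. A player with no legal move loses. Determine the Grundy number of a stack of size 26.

G(0) = 0
G(1) = mex{0} = 1
G(2) = mex{1} = 0
G(3) = mex{0} = 1
G(4) = mex{1} = 0
G(5) = mex{0,0} = 1
G(6) = mex{1,1} = 0
G(7) = mex{0,0} = 1
G(8) = mex{1,1} = 0
G(9) = mex{0,0} = 1
G(10) = mex{1,1} = 0
G(11) = mex{0,0} = 1
G(12) = mex{1,1} = 0
G(13) = mex{0,0} = 1
G(14) = mex{1,1} = 0
G(15) = mex{0,0} = 1
G(16) = mex{1,1} = 0
G(17) = mex{0,0} = 1
G(18) = mex{1,1} = 0
G(19) = mex{0,0} = 1
G(20) = mex{1,1} = 0
G(21) = mex{0,0} = 1
G(22) = mex{1,1} = 0
G(23) = mex{0,0} = 1
G(24) = mex{1,1} = 0
G(25) = mex{0,0} = 1
G(26) = mex{1,1} = 0

0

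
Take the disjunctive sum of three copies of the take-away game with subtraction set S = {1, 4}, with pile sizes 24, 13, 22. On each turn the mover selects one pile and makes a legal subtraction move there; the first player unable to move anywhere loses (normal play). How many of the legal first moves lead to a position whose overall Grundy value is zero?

2

All piles use S = {1, 4}:
G(0) = 0
G(1) = mex{0} = 1
G(2) = mex{1} = 0
G(3) = mex{0} = 1
G(4) = mex{1,0} = 2
G(5) = mex{2,1} = 0
G(6) = mex{0,0} = 1
G(7) = mex{1,1} = 0
G(8) = mex{0,2} = 1
G(9) = mex{1,0} = 2
G(10) = mex{2,1} = 0
G(11) = mex{0,0} = 1
G(12) = mex{1,1} = 0
G(13) = mex{0,2} = 1
G(14) = mex{1,0} = 2
G(15) = mex{2,1} = 0
G(16) = mex{0,0} = 1
G(17) = mex{1,1} = 0
G(18) = mex{0,2} = 1
G(19) = mex{1,0} = 2
G(20) = mex{2,1} = 0
G(21) = mex{0,0} = 1
G(22) = mex{1,1} = 0
G(23) = mex{0,2} = 1
G(24) = mex{1,0} = 2
Pile A: G(24) = 2.
Pile B: G(13) = 1.
Pile C: G(22) = 0.
Combined Grundy value = 2 ⊕ 1 ⊕ 0 = 3.
A winning move leaves total XOR = 0, i.e. changes one component's Grundy value g to g ⊕ X where X is the current total.
Pile A: need g' = 2⊕3 = 1. Options: 24−1→G=1, 24−4→G=0. Hits: 1.
Pile B: need g' = 1⊕3 = 2. Options: 13−1→G=0, 13−4→G=2. Hits: 1.
Pile C: need g' = 0⊕3 = 3. Options: 22−1→G=1, 22−4→G=1. Hits: 0.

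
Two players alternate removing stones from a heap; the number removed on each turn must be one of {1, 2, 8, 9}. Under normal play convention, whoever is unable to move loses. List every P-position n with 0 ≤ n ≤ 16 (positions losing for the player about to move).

0, 3, 6, 10, 13, 16

G(0) = 0
G(1) = mex{0} = 1
G(2) = mex{1,0} = 2
G(3) = mex{2,1} = 0
G(4) = mex{0,2} = 1
G(5) = mex{1,0} = 2
G(6) = mex{2,1} = 0
G(7) = mex{0,2} = 1
G(8) = mex{1,0,0} = 2
G(9) = mex{2,1,1,0} = 3
G(10) = mex{3,2,2,1} = 0
G(11) = mex{0,3,0,2} = 1
G(12) = mex{1,0,1,0} = 2
G(13) = mex{2,1,2,1} = 0
G(14) = mex{0,2,0,2} = 1
G(15) = mex{1,0,1,0} = 2
G(16) = mex{2,1,2,1} = 0
P-positions are exactly the n with G(n) = 0.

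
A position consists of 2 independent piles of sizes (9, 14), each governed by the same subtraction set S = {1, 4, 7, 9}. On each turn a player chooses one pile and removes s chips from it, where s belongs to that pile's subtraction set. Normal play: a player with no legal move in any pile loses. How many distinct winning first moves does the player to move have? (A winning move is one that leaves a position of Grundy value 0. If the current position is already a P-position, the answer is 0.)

0

All piles use S = {1, 4, 7, 9}:
n :  0  1  2  3  4  5  6  7  8  9 10 11 12 13 14
G :  0  1  0  1  2  0  1  2  0  1  0  1  2  0  1
Pile A: G(9) = 1.
Pile B: G(14) = 1.
Combined Grundy value = 1 ⊕ 1 = 0.
A winning move leaves total XOR = 0, i.e. changes one component's Grundy value g to g ⊕ X where X is the current total.
Pile A: target g' = 1⊕0 = 1, but every legal move changes the Grundy value (mex property), so 0 moves.
Pile B: target g' = 1⊕0 = 1, but every legal move changes the Grundy value (mex property), so 0 moves.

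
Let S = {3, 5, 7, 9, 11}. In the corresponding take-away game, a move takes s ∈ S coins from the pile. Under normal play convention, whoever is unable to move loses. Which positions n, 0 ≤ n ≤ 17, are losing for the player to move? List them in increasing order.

0, 1, 2, 14, 15, 16

n :  0  1  2  3  4  5  6  7  8  9 10 11 12 13 14 15 16 17
G :  0  0  0  1  1  1  2  2  2  3  3  3  4  4  0  0  0  1
P-positions are exactly the n with G(n) = 0.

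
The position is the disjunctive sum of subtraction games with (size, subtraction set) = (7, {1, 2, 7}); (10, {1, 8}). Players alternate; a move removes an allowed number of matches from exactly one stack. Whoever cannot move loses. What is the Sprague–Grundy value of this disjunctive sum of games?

0

Stack A, S = {1, 2, 7}:
G(0) = 0
G(1) = mex{0} = 1
G(2) = mex{1,0} = 2
G(3) = mex{2,1} = 0
G(4) = mex{0,2} = 1
G(5) = mex{1,0} = 2
G(6) = mex{2,1} = 0
G(7) = mex{0,2,0} = 1
G_A(7) = 1.
Stack B, S = {1, 8}:
G(0) = 0
G(1) = mex{0} = 1
G(2) = mex{1} = 0
G(3) = mex{0} = 1
G(4) = mex{1} = 0
G(5) = mex{0} = 1
G(6) = mex{1} = 0
G(7) = mex{0} = 1
G(8) = mex{1,0} = 2
G(9) = mex{2,1} = 0
G(10) = mex{0,0} = 1
G_B(10) = 1.
Combined Grundy value = 1 ⊕ 1 = 0.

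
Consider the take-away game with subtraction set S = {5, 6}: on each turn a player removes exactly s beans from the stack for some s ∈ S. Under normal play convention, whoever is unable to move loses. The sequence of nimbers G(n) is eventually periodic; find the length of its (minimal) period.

11

G(0) = 0
G(1) = mex{} = 0
G(2) = mex{} = 0
G(3) = mex{} = 0
G(4) = mex{} = 0
G(5) = mex{0} = 1
G(6) = mex{0,0} = 1
G(7) = mex{0,0} = 1
G(8) = mex{0,0} = 1
G(9) = mex{0,0} = 1
G(10) = mex{1,0} = 2
G(11) = mex{1,1} = 0
G(12) = mex{1,1} = 0
G(13) = mex{1,1} = 0
G(14) = mex{1,1} = 0
G(15) = mex{2,1} = 0
G(16) = mex{0,2} = 1
G(17) = mex{0,0} = 1
G(18) = mex{0,0} = 1
G(19) = mex{0,0} = 1
G(20) = mex{0,0} = 1
G(21) = mex{1,0} = 2
G(22) = mex{1,1} = 0
G(23) = mex{1,1} = 0
G(n+11) = G(n) holds for n = 0,…,5 (a full window of length max(S) = 6), so the sequence is purely periodic with period 11.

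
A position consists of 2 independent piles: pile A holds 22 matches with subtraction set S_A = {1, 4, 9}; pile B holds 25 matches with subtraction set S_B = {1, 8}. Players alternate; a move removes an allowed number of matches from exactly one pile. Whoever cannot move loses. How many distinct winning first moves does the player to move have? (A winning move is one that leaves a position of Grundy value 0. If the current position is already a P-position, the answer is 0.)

Pile A, S = {1, 4, 9}:
n :  0  1  2  3  4  5  6  7  8  9 10 11 12 13 14 15 16 17 18 19 20 21 22
G :  0  1  0  1  2  0  1  0  1  2  0  1  0  1  2  0  1  0  1  2  0  1  0
G_A(22) = 0.
Pile B, S = {1, 8}:
n :  0  1  2  3  4  5  6  7  8  9 10 11 12 13 14 15 16 17 18 19 20 21 22 23 24 25
G :  0  1  0  1  0  1  0  1  2  0  1  0  1  0  1  0  1  2  0  1  0  1  0  1  0  1
G_B(25) = 1.
Combined Grundy value = 0 ⊕ 1 = 1.
A winning move leaves total XOR = 0, i.e. changes one component's Grundy value g to g ⊕ X where X is the current total.
Pile A: need g' = 0⊕1 = 1. Options: 22−1→G=1, 22−4→G=1, 22−9→G=1. Hits: 3.
Pile B: need g' = 1⊕1 = 0. Options: 25−1→G=0, 25−8→G=2. Hits: 1.

4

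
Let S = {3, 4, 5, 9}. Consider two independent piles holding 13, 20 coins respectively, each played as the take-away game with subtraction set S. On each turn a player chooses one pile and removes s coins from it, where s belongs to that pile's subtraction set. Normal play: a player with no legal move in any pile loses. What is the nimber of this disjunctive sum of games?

All piles use S = {3, 4, 5, 9}:
n :  0  1  2  3  4  5  6  7  8  9 10 11 12 13 14 15 16 17 18 19 20
G :  0  0  0  1  1  1  2  2  0  3  3  1  4  2  0  0  0  1  1  1  2
Pile A: G(13) = 2.
Pile B: G(20) = 2.
Combined Grundy value = 2 ⊕ 2 = 0.

0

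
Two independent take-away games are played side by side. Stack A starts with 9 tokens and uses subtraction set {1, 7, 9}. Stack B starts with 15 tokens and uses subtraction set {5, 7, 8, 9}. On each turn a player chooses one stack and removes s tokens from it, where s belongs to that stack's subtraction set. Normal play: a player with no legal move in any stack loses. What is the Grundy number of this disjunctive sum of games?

Stack A, S = {1, 7, 9}:
n : 0 1 2 3 4 5 6 7 8 9
G : 0 1 0 1 0 1 0 1 0 1
G_A(9) = 1.
Stack B, S = {5, 7, 8, 9}:
n :  0  1  2  3  4  5  6  7  8  9 10 11 12 13 14 15
G :  0  0  0  0  0  1  1  1  1  1  2  2  2  2  0  0
G_B(15) = 0.
Combined Grundy value = 1 ⊕ 0 = 1.

1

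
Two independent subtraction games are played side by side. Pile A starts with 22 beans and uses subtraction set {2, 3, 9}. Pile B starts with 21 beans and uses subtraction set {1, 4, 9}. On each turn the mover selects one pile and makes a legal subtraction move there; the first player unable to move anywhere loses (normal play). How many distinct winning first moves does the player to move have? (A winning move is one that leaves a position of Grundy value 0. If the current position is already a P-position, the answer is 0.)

5

Pile A, S = {2, 3, 9}:
G(0) = 0
G(1) = mex{} = 0
G(2) = mex{0} = 1
G(3) = mex{0,0} = 1
G(4) = mex{1,0} = 2
G(5) = mex{1,1} = 0
G(6) = mex{2,1} = 0
G(7) = mex{0,2} = 1
G(8) = mex{0,0} = 1
G(9) = mex{1,0,0} = 2
G(10) = mex{1,1,0} = 2
G(11) = mex{2,1,1} = 0
G(12) = mex{2,2,1} = 0
G(13) = mex{0,2,2} = 1
G(14) = mex{0,0,0} = 1
G(15) = mex{1,0,0} = 2
G(16) = mex{1,1,1} = 0
G(17) = mex{2,1,1} = 0
G(18) = mex{0,2,2} = 1
G(19) = mex{0,0,2} = 1
G(20) = mex{1,0,0} = 2
G(21) = mex{1,1,0} = 2
G(22) = mex{2,1,1} = 0
G_A(22) = 0.
Pile B, S = {1, 4, 9}:
G(0) = 0
G(1) = mex{0} = 1
G(2) = mex{1} = 0
G(3) = mex{0} = 1
G(4) = mex{1,0} = 2
G(5) = mex{2,1} = 0
G(6) = mex{0,0} = 1
G(7) = mex{1,1} = 0
G(8) = mex{0,2} = 1
G(9) = mex{1,0,0} = 2
G(10) = mex{2,1,1} = 0
G(11) = mex{0,0,0} = 1
G(12) = mex{1,1,1} = 0
G(13) = mex{0,2,2} = 1
G(14) = mex{1,0,0} = 2
G(15) = mex{2,1,1} = 0
G(16) = mex{0,0,0} = 1
G(17) = mex{1,1,1} = 0
G(18) = mex{0,2,2} = 1
G(19) = mex{1,0,0} = 2
G(20) = mex{2,1,1} = 0
G(21) = mex{0,0,0} = 1
G_B(21) = 1.
Combined Grundy value = 0 ⊕ 1 = 1.
A winning move leaves total XOR = 0, i.e. changes one component's Grundy value g to g ⊕ X where X is the current total.
Pile A: need g' = 0⊕1 = 1. Options: 22−2→G=2, 22−3→G=1, 22−9→G=1. Hits: 2.
Pile B: need g' = 1⊕1 = 0. Options: 21−1→G=0, 21−4→G=0, 21−9→G=0. Hits: 3.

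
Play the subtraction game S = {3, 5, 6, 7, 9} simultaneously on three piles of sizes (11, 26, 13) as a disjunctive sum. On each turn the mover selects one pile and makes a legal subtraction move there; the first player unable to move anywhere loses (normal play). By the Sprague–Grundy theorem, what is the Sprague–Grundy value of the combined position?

3

All piles use S = {3, 5, 6, 7, 9}:
n :  0  1  2  3  4  5  6  7  8  9 10 11 12 13 14 15 16 17 18 19 20 21 22 23 24 25 26
G :  0  0  0  1  1  1  2  2  2  3  3  3  0  0  0  1  1  1  2  2  2  3  3  3  0  0  0
Pile A: G(11) = 3.
Pile B: G(26) = 0.
Pile C: G(13) = 0.
Combined Grundy value = 3 ⊕ 0 ⊕ 0 = 3.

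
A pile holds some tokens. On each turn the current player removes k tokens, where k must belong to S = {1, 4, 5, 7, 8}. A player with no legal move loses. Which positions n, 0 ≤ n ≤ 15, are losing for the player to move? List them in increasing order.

0, 2, 11, 13

n :  0  1  2  3  4  5  6  7  8  9 10 11 12 13 14 15
G :  0  1  0  1  2  3  2  3  4  5  4  0  1  0  1  2
P-positions are exactly the n with G(n) = 0.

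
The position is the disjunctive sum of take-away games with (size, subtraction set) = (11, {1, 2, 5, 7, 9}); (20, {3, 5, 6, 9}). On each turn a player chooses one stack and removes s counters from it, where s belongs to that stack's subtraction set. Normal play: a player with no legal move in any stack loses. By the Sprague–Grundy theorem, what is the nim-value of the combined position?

7

Stack A, S = {1, 2, 5, 7, 9}:
n :  0  1  2  3  4  5  6  7  8  9 10 11
G :  0  1  2  0  1  2  0  1  2  3  4  5
G_A(11) = 5.
Stack B, S = {3, 5, 6, 9}:
n :  0  1  2  3  4  5  6  7  8  9 10 11 12 13 14 15 16 17 18 19 20
G :  0  0  0  1  1  1  2  2  2  3  3  3  0  0  0  1  1  1  2  2  2
G_B(20) = 2.
Combined Grundy value = 5 ⊕ 2 = 7.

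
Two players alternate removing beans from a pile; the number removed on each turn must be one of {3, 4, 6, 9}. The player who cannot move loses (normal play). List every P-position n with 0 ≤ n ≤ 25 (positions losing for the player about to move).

n :  0  1  2  3  4  5  6  7  8  9 10 11 12 13 14 15 16 17 18 19 20 21 22 23 24 25
G :  0  0  0  1  1  1  2  2  2  3  3  3  0  0  0  1  1  1  2  2  2  3  3  3  0  0
P-positions are exactly the n with G(n) = 0.

0, 1, 2, 12, 13, 14, 24, 25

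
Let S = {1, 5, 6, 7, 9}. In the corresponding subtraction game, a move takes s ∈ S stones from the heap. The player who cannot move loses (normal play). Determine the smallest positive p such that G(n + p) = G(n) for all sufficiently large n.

n :  0  1  2  3  4  5  6  7  8  9 10 11 12 13 14 15 16 17 18 19 20 21 22 23 24 25
G :  0  1  0  1  0  1  2  3  2  3  2  3  0  1  0  1  0  1  2  3  2  3  2  3  0  1
G(n+12) = G(n) holds for n = 0,…,8 (a full window of length max(S) = 9), so the sequence is purely periodic with period 12.

12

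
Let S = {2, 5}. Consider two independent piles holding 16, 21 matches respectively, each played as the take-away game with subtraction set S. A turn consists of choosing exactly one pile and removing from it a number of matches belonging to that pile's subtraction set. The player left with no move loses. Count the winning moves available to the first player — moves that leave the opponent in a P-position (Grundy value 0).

All piles use S = {2, 5}:
G(0) = 0
G(1) = mex{} = 0
G(2) = mex{0} = 1
G(3) = mex{0} = 1
G(4) = mex{1} = 0
G(5) = mex{1,0} = 2
G(6) = mex{0,0} = 1
G(7) = mex{2,1} = 0
G(8) = mex{1,1} = 0
G(9) = mex{0,0} = 1
G(10) = mex{0,2} = 1
G(11) = mex{1,1} = 0
G(12) = mex{1,0} = 2
G(13) = mex{0,0} = 1
G(14) = mex{2,1} = 0
G(15) = mex{1,1} = 0
G(16) = mex{0,0} = 1
G(17) = mex{0,2} = 1
G(18) = mex{1,1} = 0
G(19) = mex{1,0} = 2
G(20) = mex{0,0} = 1
G(21) = mex{2,1} = 0
Pile A: G(16) = 1.
Pile B: G(21) = 0.
Combined Grundy value = 1 ⊕ 0 = 1.
A winning move leaves total XOR = 0, i.e. changes one component's Grundy value g to g ⊕ X where X is the current total.
Pile A: need g' = 1⊕1 = 0. Options: 16−2→G=0, 16−5→G=0. Hits: 2.
Pile B: need g' = 0⊕1 = 1. Options: 21−2→G=2, 21−5→G=1. Hits: 1.

3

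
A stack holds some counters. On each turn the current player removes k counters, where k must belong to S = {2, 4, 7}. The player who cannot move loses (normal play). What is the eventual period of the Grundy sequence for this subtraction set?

G(0) = 0
G(1) = mex{} = 0
G(2) = mex{0} = 1
G(3) = mex{0} = 1
G(4) = mex{1,0} = 2
G(5) = mex{1,0} = 2
G(6) = mex{2,1} = 0
G(7) = mex{2,1,0} = 3
G(8) = mex{0,2,0} = 1
G(9) = mex{3,2,1} = 0
G(10) = mex{1,0,1} = 2
G(11) = mex{0,3,2} = 1
G(12) = mex{2,1,2} = 0
G(13) = mex{1,0,0} = 2
G(14) = mex{0,2,3} = 1
G(15) = mex{2,1,1} = 0
G(16) = mex{1,0,0} = 2
G(17) = mex{0,2,2} = 1
G(18) = mex{2,1,1} = 0
G(19) = mex{1,0,0} = 2
From n = 8 onward G(n+3) = G(n); since this holds over max(S) = 7 consecutive positions the period is 3 (pre-period 8).

3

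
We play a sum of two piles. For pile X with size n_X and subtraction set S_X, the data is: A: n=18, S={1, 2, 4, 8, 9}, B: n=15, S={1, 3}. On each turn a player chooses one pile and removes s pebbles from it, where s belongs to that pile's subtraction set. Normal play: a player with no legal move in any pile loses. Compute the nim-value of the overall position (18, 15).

Pile A, S = {1, 2, 4, 8, 9}:
G(0) = 0
G(1) = mex{0} = 1
G(2) = mex{1,0} = 2
G(3) = mex{2,1} = 0
G(4) = mex{0,2,0} = 1
G(5) = mex{1,0,1} = 2
G(6) = mex{2,1,2} = 0
G(7) = mex{0,2,0} = 1
G(8) = mex{1,0,1,0} = 2
G(9) = mex{2,1,2,1,0} = 3
G(10) = mex{3,2,0,2,1} = 4
G(11) = mex{4,3,1,0,2} = 5
G(12) = mex{5,4,2,1,0} = 3
G(13) = mex{3,5,3,2,1} = 0
G(14) = mex{0,3,4,0,2} = 1
G(15) = mex{1,0,5,1,0} = 2
G(16) = mex{2,1,3,2,1} = 0
G(17) = mex{0,2,0,3,2} = 1
G(18) = mex{1,0,1,4,3} = 2
G_A(18) = 2.
Pile B, S = {1, 3}:
G(0) = 0
G(1) = mex{0} = 1
G(2) = mex{1} = 0
G(3) = mex{0,0} = 1
G(4) = mex{1,1} = 0
G(5) = mex{0,0} = 1
G(6) = mex{1,1} = 0
G(7) = mex{0,0} = 1
G(8) = mex{1,1} = 0
G(9) = mex{0,0} = 1
G(10) = mex{1,1} = 0
G(11) = mex{0,0} = 1
G(12) = mex{1,1} = 0
G(13) = mex{0,0} = 1
G(14) = mex{1,1} = 0
G(15) = mex{0,0} = 1
G_B(15) = 1.
Combined Grundy value = 2 ⊕ 1 = 3.

3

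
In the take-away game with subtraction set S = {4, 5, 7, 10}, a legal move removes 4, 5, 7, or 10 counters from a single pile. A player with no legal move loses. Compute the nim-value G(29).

n :  0  1  2  3  4  5  6  7  8  9 10 11 12 13 14 15 16 17 18 19 20 21 22 23 24 25 26 27 28 29
G :  0  0  0  0  1  1  1  1  2  2  2  2  3  3  0  0  0  0  1  1  1  1  2  2  2  2  3  3  0  0

0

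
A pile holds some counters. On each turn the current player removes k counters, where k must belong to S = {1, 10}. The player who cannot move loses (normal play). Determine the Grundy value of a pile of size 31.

1

n :  0  1  2  3  4  5  6  7  8  9 10 11 12 13 14 15 16 17 18 19 20 21 22 23 24 25 26 27 28 29 30 31
G :  0  1  0  1  0  1  0  1  0  1  2  0  1  0  1  0  1  0  1  0  1  2  0  1  0  1  0  1  0  1  0  1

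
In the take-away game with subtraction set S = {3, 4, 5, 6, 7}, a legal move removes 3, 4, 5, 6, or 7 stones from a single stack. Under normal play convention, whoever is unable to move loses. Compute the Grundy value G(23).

1

G(0) = 0
G(1) = mex{} = 0
G(2) = mex{} = 0
G(3) = mex{0} = 1
G(4) = mex{0,0} = 1
G(5) = mex{0,0,0} = 1
G(6) = mex{1,0,0,0} = 2
G(7) = mex{1,1,0,0,0} = 2
G(8) = mex{1,1,1,0,0} = 2
G(9) = mex{2,1,1,1,0} = 3
G(10) = mex{2,2,1,1,1} = 0
G(11) = mex{2,2,2,1,1} = 0
G(12) = mex{3,2,2,2,1} = 0
G(13) = mex{0,3,2,2,2} = 1
G(14) = mex{0,0,3,2,2} = 1
G(15) = mex{0,0,0,3,2} = 1
G(16) = mex{1,0,0,0,3} = 2
G(17) = mex{1,1,0,0,0} = 2
G(18) = mex{1,1,1,0,0} = 2
G(19) = mex{2,1,1,1,0} = 3
G(20) = mex{2,2,1,1,1} = 0
G(21) = mex{2,2,2,1,1} = 0
G(22) = mex{3,2,2,2,1} = 0
G(23) = mex{0,3,2,2,2} = 1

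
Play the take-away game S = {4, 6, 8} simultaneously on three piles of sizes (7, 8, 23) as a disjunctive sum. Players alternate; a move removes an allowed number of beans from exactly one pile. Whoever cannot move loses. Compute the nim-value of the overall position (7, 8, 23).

All piles use S = {4, 6, 8}:
n :  0  1  2  3  4  5  6  7  8  9 10 11 12 13 14 15 16 17 18 19 20 21 22 23
G :  0  0  0  0  1  1  1  1  2  2  2  2  0  0  0  0  1  1  1  1  2  2  2  2
Pile A: G(7) = 1.
Pile B: G(8) = 2.
Pile C: G(23) = 2.
Combined Grundy value = 1 ⊕ 2 ⊕ 2 = 1.

1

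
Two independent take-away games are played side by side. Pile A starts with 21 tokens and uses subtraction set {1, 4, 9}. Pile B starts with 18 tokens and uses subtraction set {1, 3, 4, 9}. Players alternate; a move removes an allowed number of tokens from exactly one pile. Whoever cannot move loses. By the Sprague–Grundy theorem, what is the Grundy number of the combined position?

3

Pile A, S = {1, 4, 9}:
n :  0  1  2  3  4  5  6  7  8  9 10 11 12 13 14 15 16 17 18 19 20 21
G :  0  1  0  1  2  0  1  0  1  2  0  1  0  1  2  0  1  0  1  2  0  1
G_A(21) = 1.
Pile B, S = {1, 3, 4, 9}:
G(0) = 0
G(1) = mex{0} = 1
G(2) = mex{1} = 0
G(3) = mex{0,0} = 1
G(4) = mex{1,1,0} = 2
G(5) = mex{2,0,1} = 3
G(6) = mex{3,1,0} = 2
G(7) = mex{2,2,1} = 0
G(8) = mex{0,3,2} = 1
G(9) = mex{1,2,3,0} = 4
G(10) = mex{4,0,2,1} = 3
G(11) = mex{3,1,0,0} = 2
G(12) = mex{2,4,1,1} = 0
G(13) = mex{0,3,4,2} = 1
G(14) = mex{1,2,3,3} = 0
G(15) = mex{0,0,2,2} = 1
G(16) = mex{1,1,0,0} = 2
G(17) = mex{2,0,1,1} = 3
G(18) = mex{3,1,0,4} = 2
G_B(18) = 2.
Combined Grundy value = 1 ⊕ 2 = 3.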